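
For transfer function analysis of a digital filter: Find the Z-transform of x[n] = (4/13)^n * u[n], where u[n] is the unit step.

The Z-transform of a^n * u[n] is z/(z-a) for |z| > |a|.
Here a = 4/13, so X(z) = z/(z - (4/13)) = 13z/(13z - 4)
ROC: |z| > 4/13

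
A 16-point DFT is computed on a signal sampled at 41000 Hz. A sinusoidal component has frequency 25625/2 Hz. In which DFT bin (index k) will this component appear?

DFT frequency resolution = f_s/N = 41000/16 = 5125/2 Hz
Bin index k = f_signal / resolution = 25625/2 / 5125/2 = 5
The signal frequency 25625/2 Hz falls in DFT bin k = 5.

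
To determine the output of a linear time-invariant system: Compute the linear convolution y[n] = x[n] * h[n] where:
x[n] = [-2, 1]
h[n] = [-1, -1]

y[n] = sum_k x[k]*h[n-k]. Output length = len(x) + len(h) - 1 = 2 + 2 - 1 = 3.
y[0] = -2*-1 = 2
y[1] = 1*-1 + -2*-1 = 1
y[2] = 1*-1 = -1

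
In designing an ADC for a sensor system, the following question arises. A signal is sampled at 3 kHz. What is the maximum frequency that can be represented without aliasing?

The maximum frequency that can be represented without aliasing
is the Nyquist frequency: f_max = f_s / 2 = 3 kHz / 2 = 3/2 kHz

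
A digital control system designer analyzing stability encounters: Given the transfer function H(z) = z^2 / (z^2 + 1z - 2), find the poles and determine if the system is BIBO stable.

Poles are roots of the denominator: z^2 + 1z - 2 = 0.
Quadratic formula: z = [-(1) +/- sqrt((1)^2 - 4*(-2))] / 2
Discriminant = 1 + 8 = 9; sqrt = 3.
z = (-1 +/- 3) / 2 => z = 1 or z = -2.
|p1| = 1, |p2| = 2.
For BIBO stability, all poles must lie inside the unit circle (|p| < 1).
System is UNSTABLE since at least one |p| >= 1.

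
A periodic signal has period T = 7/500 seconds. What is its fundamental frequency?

The fundamental frequency is the reciprocal of the period.
f = 1/T = 1/(7/500) = 500/7 Hz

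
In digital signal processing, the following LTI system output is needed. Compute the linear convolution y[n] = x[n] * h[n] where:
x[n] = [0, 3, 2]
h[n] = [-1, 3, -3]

y[n] = sum_k x[k]*h[n-k]. Output length = len(x) + len(h) - 1 = 3 + 3 - 1 = 5.
y[0] = 0*-1 = 0
y[1] = 3*-1 + 0*3 = -3
y[2] = 2*-1 + 3*3 + 0*-3 = 7
y[3] = 2*3 + 3*-3 = -3
y[4] = 2*-3 = -6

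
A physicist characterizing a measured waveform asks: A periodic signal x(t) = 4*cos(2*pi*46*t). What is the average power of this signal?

Average power of A*cos(wt) is A^2/2.
P = 4^2 / 2 = 16/2 = 8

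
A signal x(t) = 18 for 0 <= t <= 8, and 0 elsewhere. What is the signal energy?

Energy = integral of |x(t)|^2 dt over the signal duration
= 18^2 * 8 = 324 * 8 = 2592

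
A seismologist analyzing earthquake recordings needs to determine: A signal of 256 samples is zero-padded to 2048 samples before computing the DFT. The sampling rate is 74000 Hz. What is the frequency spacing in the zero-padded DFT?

Original DFT: N = 256, resolution = f_s/N = 74000/256 = 4625/16 Hz
Zero-padded DFT: N = 2048, resolution = f_s/N = 74000/2048 = 4625/128 Hz
Zero-padding interpolates the spectrum (finer frequency grid)
but does NOT improve the true spectral resolution (ability to resolve close frequencies).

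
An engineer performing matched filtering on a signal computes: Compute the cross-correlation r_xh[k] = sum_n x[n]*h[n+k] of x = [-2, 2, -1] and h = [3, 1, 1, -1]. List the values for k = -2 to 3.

Both sequences indexed from 0 and zero outside their support.
Lags with overlap: k = -2 to 3.
  r_xh[-2] = x[2]*h[0] = -3
  r_xh[-1] = x[1]*h[0] + x[2]*h[1] = 5
  r_xh[0] = x[0]*h[0] + x[1]*h[1] + x[2]*h[2] = -5
  r_xh[1] = x[0]*h[1] + x[1]*h[2] + x[2]*h[3] = 1
  r_xh[2] = x[0]*h[2] + x[1]*h[3] = -4
  r_xh[3] = x[0]*h[3] = 2
r_xh = [-3, 5, -5, 1, -4, 2] (for k = -2, ..., 3)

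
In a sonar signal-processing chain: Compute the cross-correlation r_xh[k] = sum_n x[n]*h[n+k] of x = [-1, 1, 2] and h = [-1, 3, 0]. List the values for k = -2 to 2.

Both sequences indexed from 0 and zero outside their support.
Lags with overlap: k = -2 to 2.
  r_xh[-2] = x[2]*h[0] = -2
  r_xh[-1] = x[1]*h[0] + x[2]*h[1] = 5
  r_xh[0] = x[0]*h[0] + x[1]*h[1] + x[2]*h[2] = 4
  r_xh[1] = x[0]*h[1] + x[1]*h[2] = -3
  r_xh[2] = x[0]*h[2] = 0
r_xh = [-2, 5, 4, -3, 0] (for k = -2, ..., 2)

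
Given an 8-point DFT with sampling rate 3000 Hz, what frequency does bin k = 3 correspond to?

The frequency of DFT bin k is: f_k = k * f_s / N
f_3 = 3 * 3000 / 8 = 1125 Hz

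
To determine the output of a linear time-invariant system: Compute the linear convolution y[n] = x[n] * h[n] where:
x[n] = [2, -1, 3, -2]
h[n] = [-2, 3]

y[n] = sum_k x[k]*h[n-k]. Output length = len(x) + len(h) - 1 = 4 + 2 - 1 = 5.
y[0] = 2*-2 = -4
y[1] = -1*-2 + 2*3 = 8
y[2] = 3*-2 + -1*3 = -9
y[3] = -2*-2 + 3*3 = 13
y[4] = -2*3 = -6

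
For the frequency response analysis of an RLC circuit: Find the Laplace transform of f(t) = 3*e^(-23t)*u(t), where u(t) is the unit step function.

Standard Laplace transform pair:
e^(-at)*u(t) <-> 1/(s+a)
With a = 23: L{3*e^(-23t)*u(t)} = 3/(s+23), ROC: Re(s) > -23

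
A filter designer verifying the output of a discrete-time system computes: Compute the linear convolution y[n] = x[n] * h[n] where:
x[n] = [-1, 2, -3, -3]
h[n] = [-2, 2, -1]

y[n] = sum_k x[k]*h[n-k]. Output length = len(x) + len(h) - 1 = 4 + 3 - 1 = 6.
y[0] = -1*-2 = 2
y[1] = 2*-2 + -1*2 = -6
y[2] = -3*-2 + 2*2 + -1*-1 = 11
y[3] = -3*-2 + -3*2 + 2*-1 = -2
y[4] = -3*2 + -3*-1 = -3
y[5] = -3*-1 = 3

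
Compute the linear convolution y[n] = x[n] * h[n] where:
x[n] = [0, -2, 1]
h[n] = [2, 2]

y[n] = sum_k x[k]*h[n-k]. Output length = len(x) + len(h) - 1 = 3 + 2 - 1 = 4.
y[0] = 0*2 = 0
y[1] = -2*2 + 0*2 = -4
y[2] = 1*2 + -2*2 = -2
y[3] = 1*2 = 2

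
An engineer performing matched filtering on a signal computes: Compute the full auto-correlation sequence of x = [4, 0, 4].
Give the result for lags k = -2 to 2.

r_xx[k] = sum_m x[m]*x[m+k], indexed from 0, for k = -2 to 2:
  r_xx[-2] = x[2]*x[0] = 16
  r_xx[-1] = x[1]*x[0] + x[2]*x[1] = 0
  r_xx[0] = x[0]*x[0] + x[1]*x[1] + x[2]*x[2] = 32
  r_xx[1] = x[0]*x[1] + x[1]*x[2] = 0
  r_xx[2] = x[0]*x[2] = 16
r_xx = [16, 0, 32, 0, 16]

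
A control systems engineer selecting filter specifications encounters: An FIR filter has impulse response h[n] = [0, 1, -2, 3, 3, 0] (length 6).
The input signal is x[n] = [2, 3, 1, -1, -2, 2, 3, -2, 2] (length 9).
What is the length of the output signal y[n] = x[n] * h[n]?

For linear convolution, the output length is:
len(y) = len(x) + len(h) - 1 = 9 + 6 - 1 = 14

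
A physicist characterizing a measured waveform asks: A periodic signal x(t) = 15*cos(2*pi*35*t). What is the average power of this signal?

Average power of A*cos(wt) is A^2/2.
P = 15^2 / 2 = 225/2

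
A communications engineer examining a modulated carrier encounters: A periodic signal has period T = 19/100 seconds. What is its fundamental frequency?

The fundamental frequency is the reciprocal of the period.
f = 1/T = 1/(19/100) = 100/19 Hz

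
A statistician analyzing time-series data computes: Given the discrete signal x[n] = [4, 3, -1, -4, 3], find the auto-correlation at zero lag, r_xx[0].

The auto-correlation at zero lag r_xx[0] equals the signal energy.
r_xx[0] = sum of x[n]^2 = 4^2 + 3^2 + (-1)^2 + (-4)^2 + 3^2
= 16 + 9 + 1 + 16 + 9 = 51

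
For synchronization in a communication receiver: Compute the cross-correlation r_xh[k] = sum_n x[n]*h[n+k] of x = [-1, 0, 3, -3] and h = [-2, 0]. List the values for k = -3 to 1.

Both sequences indexed from 0 and zero outside their support.
Lags with overlap: k = -3 to 1.
  r_xh[-3] = x[3]*h[0] = 6
  r_xh[-2] = x[2]*h[0] + x[3]*h[1] = -6
  r_xh[-1] = x[1]*h[0] + x[2]*h[1] = 0
  r_xh[0] = x[0]*h[0] + x[1]*h[1] = 2
  r_xh[1] = x[0]*h[1] = 0
r_xh = [6, -6, 0, 2, 0] (for k = -3, ..., 1)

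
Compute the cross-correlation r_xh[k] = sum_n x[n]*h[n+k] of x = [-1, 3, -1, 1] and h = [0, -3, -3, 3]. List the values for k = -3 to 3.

Both sequences indexed from 0 and zero outside their support.
Lags with overlap: k = -3 to 3.
  r_xh[-3] = x[3]*h[0] = 0
  r_xh[-2] = x[2]*h[0] + x[3]*h[1] = -3
  r_xh[-1] = x[1]*h[0] + x[2]*h[1] + x[3]*h[2] = 0
  r_xh[0] = x[0]*h[0] + x[1]*h[1] + x[2]*h[2] + x[3]*h[3] = -3
  r_xh[1] = x[0]*h[1] + x[1]*h[2] + x[2]*h[3] = -9
  r_xh[2] = x[0]*h[2] + x[1]*h[3] = 12
  r_xh[3] = x[0]*h[3] = -3
r_xh = [0, -3, 0, -3, -9, 12, -3] (for k = -3, ..., 3)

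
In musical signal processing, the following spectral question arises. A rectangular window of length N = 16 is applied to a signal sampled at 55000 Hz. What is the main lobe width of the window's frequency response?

For a rectangular window of length N,
the main lobe width in frequency is 2*f_s/N.
= 2*55000/16 = 6875 Hz
This determines the minimum frequency separation for resolving two sinusoids.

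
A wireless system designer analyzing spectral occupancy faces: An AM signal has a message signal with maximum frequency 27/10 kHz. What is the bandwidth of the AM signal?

In AM (double-sideband), the bandwidth is twice the message frequency.
BW = 2 * f_m = 2 * 27/10 kHz = 27/5 kHz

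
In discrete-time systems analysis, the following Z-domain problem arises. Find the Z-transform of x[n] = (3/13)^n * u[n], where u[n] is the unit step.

The Z-transform of a^n * u[n] is z/(z-a) for |z| > |a|.
Here a = 3/13, so X(z) = z/(z - (3/13)) = 13z/(13z - 3)
ROC: |z| > 3/13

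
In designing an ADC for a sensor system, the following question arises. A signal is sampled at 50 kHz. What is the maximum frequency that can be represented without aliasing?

The maximum frequency that can be represented without aliasing
is the Nyquist frequency: f_max = f_s / 2 = 50 kHz / 2 = 25 kHz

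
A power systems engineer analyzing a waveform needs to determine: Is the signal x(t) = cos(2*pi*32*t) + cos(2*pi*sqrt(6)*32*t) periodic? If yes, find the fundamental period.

f1 = 32 Hz, f2 = 32*sqrt(6) Hz
Ratio f2/f1 = sqrt(6), which is irrational.
Since the frequency ratio is irrational, no common period exists.
The signal is not periodic.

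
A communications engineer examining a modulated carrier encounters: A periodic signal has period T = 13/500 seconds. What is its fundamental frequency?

The fundamental frequency is the reciprocal of the period.
f = 1/T = 1/(13/500) = 500/13 Hz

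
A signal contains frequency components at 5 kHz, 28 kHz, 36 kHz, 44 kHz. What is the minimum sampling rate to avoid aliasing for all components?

The highest frequency component is f_max = 44 kHz.
Nyquist rate = 2 * f_max = 2 * 44 kHz = 88 kHz.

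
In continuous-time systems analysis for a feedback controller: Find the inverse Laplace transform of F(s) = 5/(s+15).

Standard pair: k/(s+a) <-> k*e^(-at)*u(t)
With k=5, a=15: f(t) = 5*e^(-15t)*u(t)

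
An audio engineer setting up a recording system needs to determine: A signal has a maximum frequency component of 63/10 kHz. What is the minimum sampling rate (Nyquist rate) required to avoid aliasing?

By the Nyquist-Shannon sampling theorem,
the minimum sampling rate (Nyquist rate) must be at least 2 * f_max.
Nyquist rate = 2 * 63/10 kHz = 63/5 kHz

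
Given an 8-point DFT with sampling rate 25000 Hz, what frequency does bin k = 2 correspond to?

The frequency of DFT bin k is: f_k = k * f_s / N
f_2 = 2 * 25000 / 8 = 6250 Hz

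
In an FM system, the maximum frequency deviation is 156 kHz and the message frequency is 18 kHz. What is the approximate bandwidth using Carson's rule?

Carson's rule: BW = 2*(delta_f + f_m)
= 2*(156 + 18) kHz = 348 kHz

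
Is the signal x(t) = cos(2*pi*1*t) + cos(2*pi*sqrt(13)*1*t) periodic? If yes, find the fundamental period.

f1 = 1 Hz, f2 = 1*sqrt(13) Hz
Ratio f2/f1 = sqrt(13), which is irrational.
Since the frequency ratio is irrational, no common period exists.
The signal is not periodic.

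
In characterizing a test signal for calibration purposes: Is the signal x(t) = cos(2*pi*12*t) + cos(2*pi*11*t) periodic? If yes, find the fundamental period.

f1 = 12 Hz, f2 = 11 Hz
Period T1 = 1/12, T2 = 1/11
Ratio T1/T2 = 11/12, which is rational.
The signal is periodic with fundamental period T = 1/GCD(12,11) = 1 s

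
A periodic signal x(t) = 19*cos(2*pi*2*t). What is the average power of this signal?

Average power of A*cos(wt) is A^2/2.
P = 19^2 / 2 = 361/2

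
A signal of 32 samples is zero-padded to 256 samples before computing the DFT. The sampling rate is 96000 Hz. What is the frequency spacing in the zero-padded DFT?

Original DFT: N = 32, resolution = f_s/N = 96000/32 = 3000 Hz
Zero-padded DFT: N = 256, resolution = f_s/N = 96000/256 = 375 Hz
Zero-padding interpolates the spectrum (finer frequency grid)
but does NOT improve the true spectral resolution (ability to resolve close frequencies).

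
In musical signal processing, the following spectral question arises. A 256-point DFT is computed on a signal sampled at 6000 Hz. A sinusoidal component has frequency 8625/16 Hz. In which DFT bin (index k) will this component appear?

DFT frequency resolution = f_s/N = 6000/256 = 375/16 Hz
Bin index k = f_signal / resolution = 8625/16 / 375/16 = 23
The signal frequency 8625/16 Hz falls in DFT bin k = 23.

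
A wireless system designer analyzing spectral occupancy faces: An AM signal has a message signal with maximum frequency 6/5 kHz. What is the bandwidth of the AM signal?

In AM (double-sideband), the bandwidth is twice the message frequency.
BW = 2 * f_m = 2 * 6/5 kHz = 12/5 kHz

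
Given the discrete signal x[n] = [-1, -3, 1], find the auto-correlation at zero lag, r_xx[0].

The auto-correlation at zero lag r_xx[0] equals the signal energy.
r_xx[0] = sum of x[n]^2 = (-1)^2 + (-3)^2 + 1^2
= 1 + 9 + 1 = 11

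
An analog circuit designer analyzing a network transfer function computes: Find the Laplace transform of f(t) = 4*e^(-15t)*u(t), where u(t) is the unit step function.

Standard Laplace transform pair:
e^(-at)*u(t) <-> 1/(s+a)
With a = 15: L{4*e^(-15t)*u(t)} = 4/(s+15), ROC: Re(s) > -15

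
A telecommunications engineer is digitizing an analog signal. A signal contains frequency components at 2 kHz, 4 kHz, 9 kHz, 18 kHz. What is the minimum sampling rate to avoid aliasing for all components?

The highest frequency component is f_max = 18 kHz.
Nyquist rate = 2 * f_max = 2 * 18 kHz = 36 kHz.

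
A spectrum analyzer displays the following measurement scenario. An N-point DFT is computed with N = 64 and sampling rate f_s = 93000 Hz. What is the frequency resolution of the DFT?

DFT frequency resolution = f_s / N
= 93000 / 64 = 11625/8 Hz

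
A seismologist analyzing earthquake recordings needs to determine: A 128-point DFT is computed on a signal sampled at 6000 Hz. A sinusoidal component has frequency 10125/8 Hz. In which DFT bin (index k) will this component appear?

DFT frequency resolution = f_s/N = 6000/128 = 375/8 Hz
Bin index k = f_signal / resolution = 10125/8 / 375/8 = 27
The signal frequency 10125/8 Hz falls in DFT bin k = 27.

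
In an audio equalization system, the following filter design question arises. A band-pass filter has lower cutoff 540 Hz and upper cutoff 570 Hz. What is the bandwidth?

Bandwidth = f_high - f_low
= 570 Hz - 540 Hz = 30 Hz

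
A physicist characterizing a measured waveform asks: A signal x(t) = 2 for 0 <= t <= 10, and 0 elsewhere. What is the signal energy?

Energy = integral of |x(t)|^2 dt over the signal duration
= 2^2 * 10 = 4 * 10 = 40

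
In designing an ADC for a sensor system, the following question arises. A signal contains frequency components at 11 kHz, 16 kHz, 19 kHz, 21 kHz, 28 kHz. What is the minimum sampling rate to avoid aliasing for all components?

The highest frequency component is f_max = 28 kHz.
Nyquist rate = 2 * f_max = 2 * 28 kHz = 56 kHz.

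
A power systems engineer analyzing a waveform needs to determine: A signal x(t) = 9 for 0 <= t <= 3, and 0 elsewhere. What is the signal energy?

Energy = integral of |x(t)|^2 dt over the signal duration
= 9^2 * 3 = 81 * 3 = 243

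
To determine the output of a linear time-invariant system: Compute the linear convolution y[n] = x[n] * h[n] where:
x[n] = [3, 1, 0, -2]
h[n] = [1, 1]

y[n] = sum_k x[k]*h[n-k]. Output length = len(x) + len(h) - 1 = 4 + 2 - 1 = 5.
y[0] = 3*1 = 3
y[1] = 1*1 + 3*1 = 4
y[2] = 0*1 + 1*1 = 1
y[3] = -2*1 + 0*1 = -2
y[4] = -2*1 = -2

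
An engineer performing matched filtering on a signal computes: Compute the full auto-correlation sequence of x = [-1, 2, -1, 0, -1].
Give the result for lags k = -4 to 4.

r_xx[k] = sum_m x[m]*x[m+k], indexed from 0, for k = -4 to 4:
  r_xx[-4] = x[4]*x[0] = 1
  r_xx[-3] = x[3]*x[0] + x[4]*x[1] = -2
  r_xx[-2] = x[2]*x[0] + x[3]*x[1] + x[4]*x[2] = 2
  r_xx[-1] = x[1]*x[0] + x[2]*x[1] + x[3]*x[2] + x[4]*x[3] = -4
  r_xx[0] = x[0]*x[0] + x[1]*x[1] + x[2]*x[2] + x[3]*x[3] + x[4]*x[4] = 7
  r_xx[1] = x[0]*x[1] + x[1]*x[2] + x[2]*x[3] + x[3]*x[4] = -4
  r_xx[2] = x[0]*x[2] + x[1]*x[3] + x[2]*x[4] = 2
  r_xx[3] = x[0]*x[3] + x[1]*x[4] = -2
  r_xx[4] = x[0]*x[4] = 1
r_xx = [1, -2, 2, -4, 7, -4, 2, -2, 1]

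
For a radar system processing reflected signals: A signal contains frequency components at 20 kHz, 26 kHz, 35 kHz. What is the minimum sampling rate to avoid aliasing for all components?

The highest frequency component is f_max = 35 kHz.
Nyquist rate = 2 * f_max = 2 * 35 kHz = 70 kHz.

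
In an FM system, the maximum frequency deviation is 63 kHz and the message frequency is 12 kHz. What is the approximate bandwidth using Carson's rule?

Carson's rule: BW = 2*(delta_f + f_m)
= 2*(63 + 12) kHz = 150 kHz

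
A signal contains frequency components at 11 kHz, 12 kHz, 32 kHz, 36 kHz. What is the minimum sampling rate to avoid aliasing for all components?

The highest frequency component is f_max = 36 kHz.
Nyquist rate = 2 * f_max = 2 * 36 kHz = 72 kHz.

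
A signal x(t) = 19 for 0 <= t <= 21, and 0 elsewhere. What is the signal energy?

Energy = integral of |x(t)|^2 dt over the signal duration
= 19^2 * 21 = 361 * 21 = 7581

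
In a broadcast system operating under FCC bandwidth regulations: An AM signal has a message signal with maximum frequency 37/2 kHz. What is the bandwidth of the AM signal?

In AM (double-sideband), the bandwidth is twice the message frequency.
BW = 2 * f_m = 2 * 37/2 kHz = 37 kHz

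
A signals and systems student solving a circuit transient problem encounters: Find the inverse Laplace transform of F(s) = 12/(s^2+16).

Standard pair: w/(s^2+w^2) <-> sin(wt)*u(t)
Recognize w^2 = 16, so w = 4; numerator 12 = 3*4.
f(t) = 3*sin(4t)*u(t)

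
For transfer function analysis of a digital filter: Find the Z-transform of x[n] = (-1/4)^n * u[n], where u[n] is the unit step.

The Z-transform of a^n * u[n] is z/(z-a) for |z| > |a|.
Here a = -1/4, so X(z) = z/(z - (-1/4)) = 4z/(4z + 1)
ROC: |z| > 1/4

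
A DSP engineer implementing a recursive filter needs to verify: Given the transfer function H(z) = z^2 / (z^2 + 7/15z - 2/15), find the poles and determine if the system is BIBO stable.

Poles are roots of the denominator: z^2 + 7/15z - 2/15 = 0.
Quadratic formula: z = [-(7/15) +/- sqrt((7/15)^2 - 4*(-2/15))] / 2
Discriminant = 49/225 + 8/15 = 169/225; sqrt = 13/15.
z = (-7/15 +/- 13/15) / 2 => z = 1/5 or z = -2/3.
|p1| = 1/5, |p2| = 2/3.
For BIBO stability, all poles must lie inside the unit circle (|p| < 1).
System is STABLE since both |p| < 1.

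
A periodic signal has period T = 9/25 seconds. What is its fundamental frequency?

The fundamental frequency is the reciprocal of the period.
f = 1/T = 1/(9/25) = 25/9 Hz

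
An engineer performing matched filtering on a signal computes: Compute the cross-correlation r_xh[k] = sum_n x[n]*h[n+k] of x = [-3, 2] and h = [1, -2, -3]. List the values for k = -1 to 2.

Both sequences indexed from 0 and zero outside their support.
Lags with overlap: k = -1 to 2.
  r_xh[-1] = x[1]*h[0] = 2
  r_xh[0] = x[0]*h[0] + x[1]*h[1] = -7
  r_xh[1] = x[0]*h[1] + x[1]*h[2] = 0
  r_xh[2] = x[0]*h[2] = 9
r_xh = [2, -7, 0, 9] (for k = -1, ..., 2)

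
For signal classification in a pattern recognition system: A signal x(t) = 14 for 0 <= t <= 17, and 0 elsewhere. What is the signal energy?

Energy = integral of |x(t)|^2 dt over the signal duration
= 14^2 * 17 = 196 * 17 = 3332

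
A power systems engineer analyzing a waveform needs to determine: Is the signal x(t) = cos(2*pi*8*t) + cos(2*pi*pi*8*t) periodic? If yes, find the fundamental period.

f1 = 8 Hz, f2 = 8*pi Hz
Ratio f2/f1 = pi, which is irrational.
Since the frequency ratio is irrational, no common period exists.
The signal is not periodic.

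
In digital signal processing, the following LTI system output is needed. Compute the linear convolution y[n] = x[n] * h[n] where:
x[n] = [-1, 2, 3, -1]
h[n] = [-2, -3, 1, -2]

y[n] = sum_k x[k]*h[n-k]. Output length = len(x) + len(h) - 1 = 4 + 4 - 1 = 7.
y[0] = -1*-2 = 2
y[1] = 2*-2 + -1*-3 = -1
y[2] = 3*-2 + 2*-3 + -1*1 = -13
y[3] = -1*-2 + 3*-3 + 2*1 + -1*-2 = -3
y[4] = -1*-3 + 3*1 + 2*-2 = 2
y[5] = -1*1 + 3*-2 = -7
y[6] = -1*-2 = 2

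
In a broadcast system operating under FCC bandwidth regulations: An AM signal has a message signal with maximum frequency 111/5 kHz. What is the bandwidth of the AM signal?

In AM (double-sideband), the bandwidth is twice the message frequency.
BW = 2 * f_m = 2 * 111/5 kHz = 222/5 kHz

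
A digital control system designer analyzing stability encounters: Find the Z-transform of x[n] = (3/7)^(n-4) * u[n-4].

Time-shifting property: if X(z) = Z{x[n]}, then Z{x[n-d]} = z^(-d) * X(z)
X(z) = z/(z - 3/7) for x[n] = (3/7)^n * u[n]
Z{x[n-4]} = z^(-4) * z/(z - 3/7) = z^(-3)/(z - 3/7)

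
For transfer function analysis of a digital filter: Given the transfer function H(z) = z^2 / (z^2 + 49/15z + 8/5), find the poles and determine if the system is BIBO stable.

Poles are roots of the denominator: z^2 + 49/15z + 8/5 = 0.
Quadratic formula: z = [-(49/15) +/- sqrt((49/15)^2 - 4*(8/5))] / 2
Discriminant = 2401/225 - 32/5 = 961/225; sqrt = 31/15.
z = (-49/15 +/- 31/15) / 2 => z = -3/5 or z = -8/3.
|p1| = 8/3, |p2| = 3/5.
For BIBO stability, all poles must lie inside the unit circle (|p| < 1).
System is UNSTABLE since at least one |p| >= 1.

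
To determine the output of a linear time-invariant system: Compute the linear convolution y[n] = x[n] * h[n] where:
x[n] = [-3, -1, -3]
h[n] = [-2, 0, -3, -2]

y[n] = sum_k x[k]*h[n-k]. Output length = len(x) + len(h) - 1 = 3 + 4 - 1 = 6.
y[0] = -3*-2 = 6
y[1] = -1*-2 + -3*0 = 2
y[2] = -3*-2 + -1*0 + -3*-3 = 15
y[3] = -3*0 + -1*-3 + -3*-2 = 9
y[4] = -3*-3 + -1*-2 = 11
y[5] = -3*-2 = 6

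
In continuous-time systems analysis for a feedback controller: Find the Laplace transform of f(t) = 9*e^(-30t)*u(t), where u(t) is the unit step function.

Standard Laplace transform pair:
e^(-at)*u(t) <-> 1/(s+a)
With a = 30: L{9*e^(-30t)*u(t)} = 9/(s+30), ROC: Re(s) > -30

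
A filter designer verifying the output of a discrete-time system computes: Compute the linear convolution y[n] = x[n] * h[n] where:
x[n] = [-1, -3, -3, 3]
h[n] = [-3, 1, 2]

y[n] = sum_k x[k]*h[n-k]. Output length = len(x) + len(h) - 1 = 4 + 3 - 1 = 6.
y[0] = -1*-3 = 3
y[1] = -3*-3 + -1*1 = 8
y[2] = -3*-3 + -3*1 + -1*2 = 4
y[3] = 3*-3 + -3*1 + -3*2 = -18
y[4] = 3*1 + -3*2 = -3
y[5] = 3*2 = 6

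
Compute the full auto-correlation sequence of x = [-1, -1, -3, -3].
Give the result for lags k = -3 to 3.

r_xx[k] = sum_m x[m]*x[m+k], indexed from 0, for k = -3 to 3:
  r_xx[-3] = x[3]*x[0] = 3
  r_xx[-2] = x[2]*x[0] + x[3]*x[1] = 6
  r_xx[-1] = x[1]*x[0] + x[2]*x[1] + x[3]*x[2] = 13
  r_xx[0] = x[0]*x[0] + x[1]*x[1] + x[2]*x[2] + x[3]*x[3] = 20
  r_xx[1] = x[0]*x[1] + x[1]*x[2] + x[2]*x[3] = 13
  r_xx[2] = x[0]*x[2] + x[1]*x[3] = 6
  r_xx[3] = x[0]*x[3] = 3
r_xx = [3, 6, 13, 20, 13, 6, 3]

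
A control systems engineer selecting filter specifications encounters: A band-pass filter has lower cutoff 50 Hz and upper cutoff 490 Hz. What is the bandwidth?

Bandwidth = f_high - f_low
= 490 Hz - 50 Hz = 440 Hz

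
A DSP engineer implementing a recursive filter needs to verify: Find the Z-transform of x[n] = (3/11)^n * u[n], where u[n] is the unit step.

The Z-transform of a^n * u[n] is z/(z-a) for |z| > |a|.
Here a = 3/11, so X(z) = z/(z - (3/11)) = 11z/(11z - 3)
ROC: |z| > 3/11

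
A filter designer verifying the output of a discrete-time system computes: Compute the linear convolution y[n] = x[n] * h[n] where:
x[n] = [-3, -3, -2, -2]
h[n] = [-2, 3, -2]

y[n] = sum_k x[k]*h[n-k]. Output length = len(x) + len(h) - 1 = 4 + 3 - 1 = 6.
y[0] = -3*-2 = 6
y[1] = -3*-2 + -3*3 = -3
y[2] = -2*-2 + -3*3 + -3*-2 = 1
y[3] = -2*-2 + -2*3 + -3*-2 = 4
y[4] = -2*3 + -2*-2 = -2
y[5] = -2*-2 = 4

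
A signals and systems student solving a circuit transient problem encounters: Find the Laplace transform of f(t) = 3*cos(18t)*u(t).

Standard pair: cos(wt)*u(t) <-> s/(s^2+w^2)
With w = 18: L{3*cos(18t)*u(t)} = 3s/(s^2+324)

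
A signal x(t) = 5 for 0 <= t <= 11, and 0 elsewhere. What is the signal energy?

Energy = integral of |x(t)|^2 dt over the signal duration
= 5^2 * 11 = 25 * 11 = 275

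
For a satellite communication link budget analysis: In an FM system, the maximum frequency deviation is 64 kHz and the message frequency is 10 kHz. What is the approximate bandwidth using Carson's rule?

Carson's rule: BW = 2*(delta_f + f_m)
= 2*(64 + 10) kHz = 148 kHz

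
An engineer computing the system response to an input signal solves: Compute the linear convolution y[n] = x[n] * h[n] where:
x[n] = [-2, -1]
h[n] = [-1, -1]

y[n] = sum_k x[k]*h[n-k]. Output length = len(x) + len(h) - 1 = 2 + 2 - 1 = 3.
y[0] = -2*-1 = 2
y[1] = -1*-1 + -2*-1 = 3
y[2] = -1*-1 = 1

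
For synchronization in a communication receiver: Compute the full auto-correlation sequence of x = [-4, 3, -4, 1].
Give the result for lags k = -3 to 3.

r_xx[k] = sum_m x[m]*x[m+k], indexed from 0, for k = -3 to 3:
  r_xx[-3] = x[3]*x[0] = -4
  r_xx[-2] = x[2]*x[0] + x[3]*x[1] = 19
  r_xx[-1] = x[1]*x[0] + x[2]*x[1] + x[3]*x[2] = -28
  r_xx[0] = x[0]*x[0] + x[1]*x[1] + x[2]*x[2] + x[3]*x[3] = 42
  r_xx[1] = x[0]*x[1] + x[1]*x[2] + x[2]*x[3] = -28
  r_xx[2] = x[0]*x[2] + x[1]*x[3] = 19
  r_xx[3] = x[0]*x[3] = -4
r_xx = [-4, 19, -28, 42, -28, 19, -4]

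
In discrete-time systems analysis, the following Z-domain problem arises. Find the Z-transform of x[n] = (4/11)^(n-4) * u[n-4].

Time-shifting property: if X(z) = Z{x[n]}, then Z{x[n-d]} = z^(-d) * X(z)
X(z) = z/(z - 4/11) for x[n] = (4/11)^n * u[n]
Z{x[n-4]} = z^(-4) * z/(z - 4/11) = z^(-3)/(z - 4/11)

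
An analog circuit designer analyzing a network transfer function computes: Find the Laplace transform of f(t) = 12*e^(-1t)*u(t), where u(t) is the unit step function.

Standard Laplace transform pair:
e^(-at)*u(t) <-> 1/(s+a)
With a = 1: L{12*e^(-1t)*u(t)} = 12/(s+1), ROC: Re(s) > -1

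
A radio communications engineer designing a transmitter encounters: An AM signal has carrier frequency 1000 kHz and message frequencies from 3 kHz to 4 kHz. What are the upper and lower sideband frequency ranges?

Upper sideband (USB) = fc + [fm_low, fm_high] = 1000 + [3, 4] = [1003, 1004] kHz
Lower sideband (LSB) = fc - [fm_high, fm_low] = 1000 - [4, 3] = [996, 997] kHz
Total occupied spectrum: 996 kHz to 1004 kHz (plus carrier at 1000 kHz)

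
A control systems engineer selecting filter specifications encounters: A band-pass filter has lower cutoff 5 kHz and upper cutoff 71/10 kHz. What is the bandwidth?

Bandwidth = f_high - f_low
= 71/10 kHz - 5 kHz = 21/10 kHz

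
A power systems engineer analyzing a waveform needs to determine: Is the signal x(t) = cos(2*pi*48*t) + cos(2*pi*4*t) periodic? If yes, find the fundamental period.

f1 = 48 Hz, f2 = 4 Hz
Period T1 = 1/48, T2 = 1/4
Ratio T1/T2 = 4/48, which is rational.
The signal is periodic with fundamental period T = 1/GCD(48,4) = 1/4 s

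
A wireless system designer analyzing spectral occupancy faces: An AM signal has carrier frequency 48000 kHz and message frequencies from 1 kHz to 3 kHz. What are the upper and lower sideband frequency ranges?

Upper sideband (USB) = fc + [fm_low, fm_high] = 48000 + [1, 3] = [48001, 48003] kHz
Lower sideband (LSB) = fc - [fm_high, fm_low] = 48000 - [3, 1] = [47997, 47999] kHz
Total occupied spectrum: 47997 kHz to 48003 kHz (plus carrier at 48000 kHz)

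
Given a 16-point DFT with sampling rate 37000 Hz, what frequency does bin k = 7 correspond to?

The frequency of DFT bin k is: f_k = k * f_s / N
f_7 = 7 * 37000 / 16 = 32375/2 Hz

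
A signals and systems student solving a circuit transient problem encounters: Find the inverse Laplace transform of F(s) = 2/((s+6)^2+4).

Standard pair: w/((s+a)^2+w^2) <-> e^(-at)*sin(wt)*u(t)
With a=6, w=2: f(t) = e^(-6t)*sin(2t)*u(t)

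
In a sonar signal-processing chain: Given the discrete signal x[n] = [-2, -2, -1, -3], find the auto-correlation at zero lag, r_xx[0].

The auto-correlation at zero lag r_xx[0] equals the signal energy.
r_xx[0] = sum of x[n]^2 = (-2)^2 + (-2)^2 + (-1)^2 + (-3)^2
= 4 + 4 + 1 + 9 = 18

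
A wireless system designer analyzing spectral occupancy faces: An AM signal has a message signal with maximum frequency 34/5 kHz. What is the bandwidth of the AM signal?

In AM (double-sideband), the bandwidth is twice the message frequency.
BW = 2 * f_m = 2 * 34/5 kHz = 68/5 kHz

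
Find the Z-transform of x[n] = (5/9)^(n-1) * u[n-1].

Time-shifting property: if X(z) = Z{x[n]}, then Z{x[n-d]} = z^(-d) * X(z)
X(z) = z/(z - 5/9) for x[n] = (5/9)^n * u[n]
Z{x[n-1]} = z^(-1) * z/(z - 5/9) = 1/(z - 5/9)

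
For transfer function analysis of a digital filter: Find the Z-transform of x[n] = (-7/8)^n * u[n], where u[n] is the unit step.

The Z-transform of a^n * u[n] is z/(z-a) for |z| > |a|.
Here a = -7/8, so X(z) = z/(z - (-7/8)) = 8z/(8z + 7)
ROC: |z| > 7/8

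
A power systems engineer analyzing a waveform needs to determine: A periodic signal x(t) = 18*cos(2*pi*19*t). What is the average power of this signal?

Average power of A*cos(wt) is A^2/2.
P = 18^2 / 2 = 324/2 = 162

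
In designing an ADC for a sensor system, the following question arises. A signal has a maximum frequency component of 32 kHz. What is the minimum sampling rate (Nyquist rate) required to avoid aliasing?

By the Nyquist-Shannon sampling theorem,
the minimum sampling rate (Nyquist rate) must be at least 2 * f_max.
Nyquist rate = 2 * 32 kHz = 64 kHz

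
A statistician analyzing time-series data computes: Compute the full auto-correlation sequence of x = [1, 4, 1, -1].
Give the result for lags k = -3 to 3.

r_xx[k] = sum_m x[m]*x[m+k], indexed from 0, for k = -3 to 3:
  r_xx[-3] = x[3]*x[0] = -1
  r_xx[-2] = x[2]*x[0] + x[3]*x[1] = -3
  r_xx[-1] = x[1]*x[0] + x[2]*x[1] + x[3]*x[2] = 7
  r_xx[0] = x[0]*x[0] + x[1]*x[1] + x[2]*x[2] + x[3]*x[3] = 19
  r_xx[1] = x[0]*x[1] + x[1]*x[2] + x[2]*x[3] = 7
  r_xx[2] = x[0]*x[2] + x[1]*x[3] = -3
  r_xx[3] = x[0]*x[3] = -1
r_xx = [-1, -3, 7, 19, 7, -3, -1]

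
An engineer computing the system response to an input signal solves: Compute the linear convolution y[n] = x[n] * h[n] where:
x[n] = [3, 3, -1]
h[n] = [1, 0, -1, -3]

y[n] = sum_k x[k]*h[n-k]. Output length = len(x) + len(h) - 1 = 3 + 4 - 1 = 6.
y[0] = 3*1 = 3
y[1] = 3*1 + 3*0 = 3
y[2] = -1*1 + 3*0 + 3*-1 = -4
y[3] = -1*0 + 3*-1 + 3*-3 = -12
y[4] = -1*-1 + 3*-3 = -8
y[5] = -1*-3 = 3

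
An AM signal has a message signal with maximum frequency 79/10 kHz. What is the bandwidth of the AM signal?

In AM (double-sideband), the bandwidth is twice the message frequency.
BW = 2 * f_m = 2 * 79/10 kHz = 79/5 kHz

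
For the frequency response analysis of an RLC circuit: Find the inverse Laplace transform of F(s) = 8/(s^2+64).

Standard pair: w/(s^2+w^2) <-> sin(wt)*u(t)
Recognize w^2 = 64, so w = 8; numerator 8 = 1*8.
f(t) = sin(8t)*u(t)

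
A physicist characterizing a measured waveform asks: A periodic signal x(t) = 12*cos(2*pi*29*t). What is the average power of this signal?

Average power of A*cos(wt) is A^2/2.
P = 12^2 / 2 = 144/2 = 72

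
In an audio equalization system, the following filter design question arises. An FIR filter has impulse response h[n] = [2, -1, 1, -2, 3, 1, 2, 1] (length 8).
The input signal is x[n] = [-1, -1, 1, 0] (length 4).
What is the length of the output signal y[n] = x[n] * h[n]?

For linear convolution, the output length is:
len(y) = len(x) + len(h) - 1 = 4 + 8 - 1 = 11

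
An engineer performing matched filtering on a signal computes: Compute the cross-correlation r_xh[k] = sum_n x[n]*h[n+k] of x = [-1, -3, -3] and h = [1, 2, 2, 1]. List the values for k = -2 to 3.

Both sequences indexed from 0 and zero outside their support.
Lags with overlap: k = -2 to 3.
  r_xh[-2] = x[2]*h[0] = -3
  r_xh[-1] = x[1]*h[0] + x[2]*h[1] = -9
  r_xh[0] = x[0]*h[0] + x[1]*h[1] + x[2]*h[2] = -13
  r_xh[1] = x[0]*h[1] + x[1]*h[2] + x[2]*h[3] = -11
  r_xh[2] = x[0]*h[2] + x[1]*h[3] = -5
  r_xh[3] = x[0]*h[3] = -1
r_xh = [-3, -9, -13, -11, -5, -1] (for k = -2, ..., 3)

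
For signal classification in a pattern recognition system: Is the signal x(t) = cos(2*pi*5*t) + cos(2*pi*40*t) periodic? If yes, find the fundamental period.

f1 = 5 Hz, f2 = 40 Hz
Period T1 = 1/5, T2 = 1/40
Ratio T1/T2 = 40/5, which is rational.
The signal is periodic with fundamental period T = 1/GCD(5,40) = 1/5 s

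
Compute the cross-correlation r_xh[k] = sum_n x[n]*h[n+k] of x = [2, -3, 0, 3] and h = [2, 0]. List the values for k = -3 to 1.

Both sequences indexed from 0 and zero outside their support.
Lags with overlap: k = -3 to 1.
  r_xh[-3] = x[3]*h[0] = 6
  r_xh[-2] = x[2]*h[0] + x[3]*h[1] = 0
  r_xh[-1] = x[1]*h[0] + x[2]*h[1] = -6
  r_xh[0] = x[0]*h[0] + x[1]*h[1] = 4
  r_xh[1] = x[0]*h[1] = 0
r_xh = [6, 0, -6, 4, 0] (for k = -3, ..., 1)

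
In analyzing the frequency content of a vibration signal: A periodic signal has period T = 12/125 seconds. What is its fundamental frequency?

The fundamental frequency is the reciprocal of the period.
f = 1/T = 1/(12/125) = 125/12 Hz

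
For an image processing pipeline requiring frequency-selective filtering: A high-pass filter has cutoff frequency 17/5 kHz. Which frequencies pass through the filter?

A high-pass filter passes all frequencies above the cutoff frequency 17/5 kHz and attenuates lower frequencies.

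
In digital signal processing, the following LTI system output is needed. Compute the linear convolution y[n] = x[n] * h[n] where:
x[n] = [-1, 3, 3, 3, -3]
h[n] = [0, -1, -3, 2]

y[n] = sum_k x[k]*h[n-k]. Output length = len(x) + len(h) - 1 = 5 + 4 - 1 = 8.
y[0] = -1*0 = 0
y[1] = 3*0 + -1*-1 = 1
y[2] = 3*0 + 3*-1 + -1*-3 = 0
y[3] = 3*0 + 3*-1 + 3*-3 + -1*2 = -14
y[4] = -3*0 + 3*-1 + 3*-3 + 3*2 = -6
y[5] = -3*-1 + 3*-3 + 3*2 = 0
y[6] = -3*-3 + 3*2 = 15
y[7] = -3*2 = -6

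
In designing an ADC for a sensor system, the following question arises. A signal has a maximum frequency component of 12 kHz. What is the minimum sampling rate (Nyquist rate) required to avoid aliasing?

By the Nyquist-Shannon sampling theorem,
the minimum sampling rate (Nyquist rate) must be at least 2 * f_max.
Nyquist rate = 2 * 12 kHz = 24 kHz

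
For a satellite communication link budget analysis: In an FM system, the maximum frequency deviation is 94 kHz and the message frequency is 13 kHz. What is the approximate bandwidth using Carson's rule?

Carson's rule: BW = 2*(delta_f + f_m)
= 2*(94 + 13) kHz = 214 kHz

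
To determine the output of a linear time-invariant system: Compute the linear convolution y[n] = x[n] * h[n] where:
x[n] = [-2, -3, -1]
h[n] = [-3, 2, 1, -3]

y[n] = sum_k x[k]*h[n-k]. Output length = len(x) + len(h) - 1 = 3 + 4 - 1 = 6.
y[0] = -2*-3 = 6
y[1] = -3*-3 + -2*2 = 5
y[2] = -1*-3 + -3*2 + -2*1 = -5
y[3] = -1*2 + -3*1 + -2*-3 = 1
y[4] = -1*1 + -3*-3 = 8
y[5] = -1*-3 = 3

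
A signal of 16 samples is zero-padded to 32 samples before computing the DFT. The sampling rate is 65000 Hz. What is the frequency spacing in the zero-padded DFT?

Original DFT: N = 16, resolution = f_s/N = 65000/16 = 8125/2 Hz
Zero-padded DFT: N = 32, resolution = f_s/N = 65000/32 = 8125/4 Hz
Zero-padding interpolates the spectrum (finer frequency grid)
but does NOT improve the true spectral resolution (ability to resolve close frequencies).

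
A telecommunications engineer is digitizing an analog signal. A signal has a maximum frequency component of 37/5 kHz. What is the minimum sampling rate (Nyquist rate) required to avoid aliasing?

By the Nyquist-Shannon sampling theorem,
the minimum sampling rate (Nyquist rate) must be at least 2 * f_max.
Nyquist rate = 2 * 37/5 kHz = 74/5 kHz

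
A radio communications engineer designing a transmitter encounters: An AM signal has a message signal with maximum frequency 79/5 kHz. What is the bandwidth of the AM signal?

In AM (double-sideband), the bandwidth is twice the message frequency.
BW = 2 * f_m = 2 * 79/5 kHz = 158/5 kHz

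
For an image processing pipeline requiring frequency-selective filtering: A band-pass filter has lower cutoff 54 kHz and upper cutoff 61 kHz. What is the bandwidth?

Bandwidth = f_high - f_low
= 61 kHz - 54 kHz = 7 kHz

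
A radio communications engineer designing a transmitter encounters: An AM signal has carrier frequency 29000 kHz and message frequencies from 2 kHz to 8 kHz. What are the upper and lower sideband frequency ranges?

Upper sideband (USB) = fc + [fm_low, fm_high] = 29000 + [2, 8] = [29002, 29008] kHz
Lower sideband (LSB) = fc - [fm_high, fm_low] = 29000 - [8, 2] = [28992, 28998] kHz
Total occupied spectrum: 28992 kHz to 29008 kHz (plus carrier at 29000 kHz)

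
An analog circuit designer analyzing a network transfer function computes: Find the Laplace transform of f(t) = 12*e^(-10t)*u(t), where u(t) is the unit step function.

Standard Laplace transform pair:
e^(-at)*u(t) <-> 1/(s+a)
With a = 10: L{12*e^(-10t)*u(t)} = 12/(s+10), ROC: Re(s) > -10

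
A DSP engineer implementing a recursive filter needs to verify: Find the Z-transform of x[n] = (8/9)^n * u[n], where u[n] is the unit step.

The Z-transform of a^n * u[n] is z/(z-a) for |z| > |a|.
Here a = 8/9, so X(z) = z/(z - (8/9)) = 9z/(9z - 8)
ROC: |z| > 8/9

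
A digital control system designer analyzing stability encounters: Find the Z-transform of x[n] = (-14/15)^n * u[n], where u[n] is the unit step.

The Z-transform of a^n * u[n] is z/(z-a) for |z| > |a|.
Here a = -14/15, so X(z) = z/(z - (-14/15)) = 15z/(15z + 14)
ROC: |z| > 14/15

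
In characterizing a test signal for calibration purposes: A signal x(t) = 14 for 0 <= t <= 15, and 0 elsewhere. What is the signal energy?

Energy = integral of |x(t)|^2 dt over the signal duration
= 14^2 * 15 = 196 * 15 = 2940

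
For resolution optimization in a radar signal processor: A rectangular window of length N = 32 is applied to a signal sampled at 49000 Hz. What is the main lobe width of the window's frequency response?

For a rectangular window of length N,
the main lobe width in frequency is 2*f_s/N.
= 2*49000/32 = 6125/2 Hz
This determines the minimum frequency separation for resolving two sinusoids.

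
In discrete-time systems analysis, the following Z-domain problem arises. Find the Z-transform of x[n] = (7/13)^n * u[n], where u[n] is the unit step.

The Z-transform of a^n * u[n] is z/(z-a) for |z| > |a|.
Here a = 7/13, so X(z) = z/(z - (7/13)) = 13z/(13z - 7)
ROC: |z| > 7/13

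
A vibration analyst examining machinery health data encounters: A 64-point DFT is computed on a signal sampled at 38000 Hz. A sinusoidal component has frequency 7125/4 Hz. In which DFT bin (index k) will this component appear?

DFT frequency resolution = f_s/N = 38000/64 = 2375/4 Hz
Bin index k = f_signal / resolution = 7125/4 / 2375/4 = 3
The signal frequency 7125/4 Hz falls in DFT bin k = 3.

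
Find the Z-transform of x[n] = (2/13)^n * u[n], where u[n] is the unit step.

The Z-transform of a^n * u[n] is z/(z-a) for |z| > |a|.
Here a = 2/13, so X(z) = z/(z - (2/13)) = 13z/(13z - 2)
ROC: |z| > 2/13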